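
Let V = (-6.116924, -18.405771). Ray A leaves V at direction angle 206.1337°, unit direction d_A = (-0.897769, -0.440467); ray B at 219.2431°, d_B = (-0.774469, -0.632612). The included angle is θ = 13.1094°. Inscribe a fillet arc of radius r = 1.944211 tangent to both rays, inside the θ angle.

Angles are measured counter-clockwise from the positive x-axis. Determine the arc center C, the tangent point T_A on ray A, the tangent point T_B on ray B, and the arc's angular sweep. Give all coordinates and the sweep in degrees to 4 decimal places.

bisector direction at 212.6884° = (-0.841620,-0.540070)
center distance |VC| = r/sin(θ/2) = 1.944211/sin(6.5547°) = 17.031815
C = V + |VC|·bis = (-20.4512,-27.6041)
T_A = V + ((C−V)·d_A)·d_A = V + 16.9205·d_A = (-21.3076,-25.8587)
T_B = V + ((C−V)·d_B)·d_B = V + 16.9205·d_B = (-19.2213,-29.1099)
sweep = 180° − θ = 166.8906°

center=(-20.4512,-27.6041) T_A=(-21.3076,-25.8587) T_B=(-19.2213,-29.1099) sweep=166.8906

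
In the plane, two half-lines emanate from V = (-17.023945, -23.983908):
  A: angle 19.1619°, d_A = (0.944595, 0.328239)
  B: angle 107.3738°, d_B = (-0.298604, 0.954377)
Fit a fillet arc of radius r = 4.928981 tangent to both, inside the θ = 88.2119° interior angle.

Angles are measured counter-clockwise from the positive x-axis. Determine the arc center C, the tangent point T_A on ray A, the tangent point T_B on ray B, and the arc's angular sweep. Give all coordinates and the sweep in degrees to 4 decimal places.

bisector direction at 63.2679° = (0.449820,0.893119)
center distance |VC| = r/sin(θ/2) = 4.928981/sin(44.1059°) = 7.081998
C = V + |VC|·bis = (-13.8383,-17.6588)
T_A = V + ((C−V)·d_A)·d_A = V + 5.0853·d_A = (-12.2204,-22.3147)
T_B = V + ((C−V)·d_B)·d_B = V + 5.0853·d_B = (-18.5424,-19.1307)
sweep = 180° − θ = 91.7881°

center=(-13.8383,-17.6588) T_A=(-12.2204,-22.3147) T_B=(-18.5424,-19.1307) sweep=91.7881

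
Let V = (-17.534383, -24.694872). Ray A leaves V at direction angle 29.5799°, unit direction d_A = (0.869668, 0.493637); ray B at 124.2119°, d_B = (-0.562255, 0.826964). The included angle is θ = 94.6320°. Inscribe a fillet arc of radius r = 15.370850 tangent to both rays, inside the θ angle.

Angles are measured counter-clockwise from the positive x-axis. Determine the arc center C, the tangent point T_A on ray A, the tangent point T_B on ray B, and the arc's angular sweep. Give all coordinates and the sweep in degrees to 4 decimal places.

center=(-12.7937,-4.3296) T_A=(-5.2061,-17.6971) T_B=(-25.5048,-12.9719) sweep=85.3680

bisector direction at 76.8959° = (0.226721,0.973960)
center distance |VC| = r/sin(θ/2) = 15.370850/sin(47.3160°) = 20.909764
C = V + |VC|·bis = (-12.7937,-4.3296)
T_A = V + ((C−V)·d_A)·d_A = V + 14.1759·d_A = (-5.2061,-17.6971)
T_B = V + ((C−V)·d_B)·d_B = V + 14.1759·d_B = (-25.5048,-12.9719)
sweep = 180° − θ = 85.3680°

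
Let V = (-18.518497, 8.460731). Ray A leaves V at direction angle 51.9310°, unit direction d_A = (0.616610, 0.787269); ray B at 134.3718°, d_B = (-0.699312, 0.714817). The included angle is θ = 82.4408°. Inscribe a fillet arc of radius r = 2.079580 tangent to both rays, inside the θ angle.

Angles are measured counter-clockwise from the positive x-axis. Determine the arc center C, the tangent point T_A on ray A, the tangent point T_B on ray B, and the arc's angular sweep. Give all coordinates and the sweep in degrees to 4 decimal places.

center=(-18.6920,11.6118) T_A=(-17.0548,10.3295) T_B=(-20.1785,10.1575) sweep=97.5592

bisector direction at 93.1514° = (-0.054975,0.998488)
center distance |VC| = r/sin(θ/2) = 2.079580/sin(41.2204°) = 3.155865
C = V + |VC|·bis = (-18.6920,11.6118)
T_A = V + ((C−V)·d_A)·d_A = V + 2.3738·d_A = (-17.0548,10.3295)
T_B = V + ((C−V)·d_B)·d_B = V + 2.3738·d_B = (-20.1785,10.1575)
sweep = 180° − θ = 97.5592°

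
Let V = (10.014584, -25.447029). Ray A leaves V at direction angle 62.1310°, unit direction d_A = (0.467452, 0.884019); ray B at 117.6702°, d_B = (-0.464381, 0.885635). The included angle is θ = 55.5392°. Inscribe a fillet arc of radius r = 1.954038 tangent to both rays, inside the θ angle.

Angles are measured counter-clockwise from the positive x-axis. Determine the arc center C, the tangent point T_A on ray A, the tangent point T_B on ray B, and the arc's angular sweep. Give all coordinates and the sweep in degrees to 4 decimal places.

center=(10.0219,-21.2531) T_A=(11.7493,-22.1665) T_B=(8.2913,-22.1605) sweep=124.4608

bisector direction at 89.9006° = (0.001735,0.999998)
center distance |VC| = r/sin(θ/2) = 1.954038/sin(27.7696°) = 4.193959
C = V + |VC|·bis = (10.0219,-21.2531)
T_A = V + ((C−V)·d_A)·d_A = V + 3.7109·d_A = (11.7493,-22.1665)
T_B = V + ((C−V)·d_B)·d_B = V + 3.7109·d_B = (8.2913,-22.1605)
sweep = 180° − θ = 124.4608°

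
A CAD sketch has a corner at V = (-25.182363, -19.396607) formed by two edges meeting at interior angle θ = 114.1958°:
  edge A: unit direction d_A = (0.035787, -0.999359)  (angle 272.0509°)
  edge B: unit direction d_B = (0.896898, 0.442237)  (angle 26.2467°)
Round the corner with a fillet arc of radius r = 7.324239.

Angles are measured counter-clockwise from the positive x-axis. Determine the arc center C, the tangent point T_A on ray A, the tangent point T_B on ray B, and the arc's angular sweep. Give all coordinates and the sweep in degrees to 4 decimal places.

bisector direction at 329.1488° = (0.858502,-0.512810)
center distance |VC| = r/sin(θ/2) = 7.324239/sin(57.0979°) = 8.723487
C = V + |VC|·bis = (-17.6932,-23.8701)
T_A = V + ((C−V)·d_A)·d_A = V + 4.7386·d_A = (-25.0128,-24.1322)
T_B = V + ((C−V)·d_B)·d_B = V + 4.7386·d_B = (-20.9323,-17.3010)
sweep = 180° − θ = 65.8042°

center=(-17.6932,-23.8701) T_A=(-25.0128,-24.1322) T_B=(-20.9323,-17.3010) sweep=65.8042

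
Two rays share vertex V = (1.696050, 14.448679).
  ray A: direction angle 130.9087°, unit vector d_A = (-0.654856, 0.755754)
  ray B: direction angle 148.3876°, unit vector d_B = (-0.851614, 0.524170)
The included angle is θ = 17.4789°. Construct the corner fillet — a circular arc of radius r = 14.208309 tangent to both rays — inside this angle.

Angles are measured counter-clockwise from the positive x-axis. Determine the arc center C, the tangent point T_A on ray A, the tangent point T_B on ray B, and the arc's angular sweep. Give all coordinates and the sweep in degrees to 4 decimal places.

bisector direction at 139.6482° = (-0.762083,0.647480)
center distance |VC| = r/sin(θ/2) = 14.208309/sin(8.7394°) = 93.511772
C = V + |VC|·bis = (-69.5677,74.9957)
T_A = V + ((C−V)·d_A)·d_A = V + 92.4261·d_A = (-58.8297,84.3000)
T_B = V + ((C−V)·d_B)·d_B = V + 92.4261·d_B = (-77.0152,62.8957)
sweep = 180° − θ = 162.5211°

center=(-69.5677,74.9957) T_A=(-58.8297,84.3000) T_B=(-77.0152,62.8957) sweep=162.5211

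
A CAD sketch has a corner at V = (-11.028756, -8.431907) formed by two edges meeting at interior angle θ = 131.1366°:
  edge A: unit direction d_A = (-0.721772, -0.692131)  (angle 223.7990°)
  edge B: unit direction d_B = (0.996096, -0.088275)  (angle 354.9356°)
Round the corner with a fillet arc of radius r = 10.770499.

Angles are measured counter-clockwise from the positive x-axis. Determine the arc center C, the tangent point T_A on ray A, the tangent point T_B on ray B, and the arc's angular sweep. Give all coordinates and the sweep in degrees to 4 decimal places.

center=(-7.1057,-19.5923) T_A=(-14.5603,-11.8184) T_B=(-6.1550,-8.8638) sweep=48.8634

bisector direction at 289.3673° = (0.331623,-0.943412)
center distance |VC| = r/sin(θ/2) = 10.770499/sin(65.5683°) = 11.829799
C = V + |VC|·bis = (-7.1057,-19.5923)
T_A = V + ((C−V)·d_A)·d_A = V + 4.8929·d_A = (-14.5603,-11.8184)
T_B = V + ((C−V)·d_B)·d_B = V + 4.8929·d_B = (-6.1550,-8.8638)
sweep = 180° − θ = 48.8634°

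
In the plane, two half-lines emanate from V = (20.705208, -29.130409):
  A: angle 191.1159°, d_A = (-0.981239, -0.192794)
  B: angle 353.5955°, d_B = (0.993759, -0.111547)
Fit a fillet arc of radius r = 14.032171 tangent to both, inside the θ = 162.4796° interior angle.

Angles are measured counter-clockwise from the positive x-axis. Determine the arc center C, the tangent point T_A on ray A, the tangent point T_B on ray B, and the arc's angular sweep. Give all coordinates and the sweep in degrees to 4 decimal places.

center=(21.2888,-43.3162) T_A=(18.5835,-29.5473) T_B=(22.8540,-29.3716) sweep=17.5204

bisector direction at 272.3557° = (0.041103,-0.999155)
center distance |VC| = r/sin(θ/2) = 14.032171/sin(81.2398°) = 14.197797
C = V + |VC|·bis = (21.2888,-43.3162)
T_A = V + ((C−V)·d_A)·d_A = V + 2.1623·d_A = (18.5835,-29.5473)
T_B = V + ((C−V)·d_B)·d_B = V + 2.1623·d_B = (22.8540,-29.3716)
sweep = 180° − θ = 17.5204°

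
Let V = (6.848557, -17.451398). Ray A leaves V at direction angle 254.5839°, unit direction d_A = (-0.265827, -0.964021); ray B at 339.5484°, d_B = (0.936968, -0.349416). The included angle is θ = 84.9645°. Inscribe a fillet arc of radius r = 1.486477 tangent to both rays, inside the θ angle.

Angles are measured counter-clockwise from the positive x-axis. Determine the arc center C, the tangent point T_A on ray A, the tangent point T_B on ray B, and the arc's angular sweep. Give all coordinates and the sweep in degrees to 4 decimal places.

bisector direction at 297.0661° = (0.455019,-0.890482)
center distance |VC| = r/sin(θ/2) = 1.486477/sin(42.4823°) = 2.201009
C = V + |VC|·bis = (7.8501,-19.4114)
T_A = V + ((C−V)·d_A)·d_A = V + 1.6232·d_A = (6.4171,-19.0162)
T_B = V + ((C−V)·d_B)·d_B = V + 1.6232·d_B = (8.3695,-18.0186)
sweep = 180° − θ = 95.0355°

center=(7.8501,-19.4114) T_A=(6.4171,-19.0162) T_B=(8.3695,-18.0186) sweep=95.0355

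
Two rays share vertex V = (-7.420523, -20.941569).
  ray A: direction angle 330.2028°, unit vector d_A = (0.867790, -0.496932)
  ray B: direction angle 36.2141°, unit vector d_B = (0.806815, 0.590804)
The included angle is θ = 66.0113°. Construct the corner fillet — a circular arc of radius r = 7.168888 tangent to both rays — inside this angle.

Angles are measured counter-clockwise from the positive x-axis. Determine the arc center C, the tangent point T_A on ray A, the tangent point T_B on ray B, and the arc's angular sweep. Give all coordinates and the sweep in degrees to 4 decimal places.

bisector direction at 3.2085° = (0.998433,0.055969)
center distance |VC| = r/sin(θ/2) = 7.168888/sin(33.0057°) = 13.160642
C = V + |VC|·bis = (5.7195,-20.2050)
T_A = V + ((C−V)·d_A)·d_A = V + 11.0367·d_A = (2.1570,-26.4261)
T_B = V + ((C−V)·d_B)·d_B = V + 11.0367·d_B = (1.4841,-14.4210)
sweep = 180° − θ = 113.9887°

center=(5.7195,-20.2050) T_A=(2.1570,-26.4261) T_B=(1.4841,-14.4210) sweep=113.9887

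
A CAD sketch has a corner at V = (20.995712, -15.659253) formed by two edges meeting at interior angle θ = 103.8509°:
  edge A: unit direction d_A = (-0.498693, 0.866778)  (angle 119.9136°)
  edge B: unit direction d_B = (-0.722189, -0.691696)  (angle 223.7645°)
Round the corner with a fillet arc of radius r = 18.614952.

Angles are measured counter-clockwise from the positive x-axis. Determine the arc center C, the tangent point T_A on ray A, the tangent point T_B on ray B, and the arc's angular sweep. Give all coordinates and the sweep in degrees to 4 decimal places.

center=(-2.4116,-12.3025) T_A=(13.7234,-3.0193) T_B=(10.4643,-25.7460) sweep=76.1491

bisector direction at 171.8391° = (-0.989873,0.141954)
center distance |VC| = r/sin(θ/2) = 18.614952/sin(51.9254°) = 23.646772
C = V + |VC|·bis = (-2.4116,-12.3025)
T_A = V + ((C−V)·d_A)·d_A = V + 14.5826·d_A = (13.7234,-3.0193)
T_B = V + ((C−V)·d_B)·d_B = V + 14.5826·d_B = (10.4643,-25.7460)
sweep = 180° − θ = 76.1491°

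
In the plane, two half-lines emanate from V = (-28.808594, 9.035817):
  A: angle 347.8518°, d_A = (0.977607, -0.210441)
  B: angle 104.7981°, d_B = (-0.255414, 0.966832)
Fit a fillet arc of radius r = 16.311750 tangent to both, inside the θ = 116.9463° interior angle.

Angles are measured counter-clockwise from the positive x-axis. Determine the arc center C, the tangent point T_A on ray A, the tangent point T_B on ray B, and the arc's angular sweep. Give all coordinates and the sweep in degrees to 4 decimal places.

bisector direction at 46.3250° = (0.690568,0.723268)
center distance |VC| = r/sin(θ/2) = 16.311750/sin(58.4731°) = 19.136370
C = V + |VC|·bis = (-15.5936,22.8765)
T_A = V + ((C−V)·d_A)·d_A = V + 10.0064·d_A = (-19.0263,6.9301)
T_B = V + ((C−V)·d_B)·d_B = V + 10.0064·d_B = (-31.3644,18.7103)
sweep = 180° − θ = 63.0537°

center=(-15.5936,22.8765) T_A=(-19.0263,6.9301) T_B=(-31.3644,18.7103) sweep=63.0537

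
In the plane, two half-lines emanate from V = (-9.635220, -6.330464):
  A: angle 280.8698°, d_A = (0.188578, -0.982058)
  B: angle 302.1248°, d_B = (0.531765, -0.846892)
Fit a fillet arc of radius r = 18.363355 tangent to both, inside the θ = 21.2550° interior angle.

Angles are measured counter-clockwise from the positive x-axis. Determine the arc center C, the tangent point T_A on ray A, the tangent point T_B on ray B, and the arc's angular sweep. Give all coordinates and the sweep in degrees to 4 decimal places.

bisector direction at 291.4973° = (0.366457,-0.930435)
center distance |VC| = r/sin(θ/2) = 18.363355/sin(10.6275°) = 99.571879
C = V + |VC|·bis = (26.8536,-98.9756)
T_A = V + ((C−V)·d_A)·d_A = V + 97.8639·d_A = (8.8197,-102.4385)
T_B = V + ((C−V)·d_B)·d_B = V + 97.8639·d_B = (42.4054,-89.2106)
sweep = 180° − θ = 158.7450°

center=(26.8536,-98.9756) T_A=(8.8197,-102.4385) T_B=(42.4054,-89.2106) sweep=158.7450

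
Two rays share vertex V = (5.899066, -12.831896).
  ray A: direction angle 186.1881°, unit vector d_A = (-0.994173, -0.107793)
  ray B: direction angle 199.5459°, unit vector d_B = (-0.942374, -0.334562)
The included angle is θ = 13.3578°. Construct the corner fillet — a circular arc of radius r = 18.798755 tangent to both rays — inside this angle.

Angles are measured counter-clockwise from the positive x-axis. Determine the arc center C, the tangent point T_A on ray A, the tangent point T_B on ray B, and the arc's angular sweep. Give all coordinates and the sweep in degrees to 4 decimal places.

bisector direction at 192.8670° = (-0.974890,-0.222689)
center distance |VC| = r/sin(θ/2) = 18.798755/sin(6.6789°) = 161.633277
C = V + |VC|·bis = (-151.6755,-48.8258)
T_A = V + ((C−V)·d_A)·d_A = V + 160.5364·d_A = (-153.7019,-30.1366)
T_B = V + ((C−V)·d_B)·d_B = V + 160.5364·d_B = (-145.3862,-66.5412)
sweep = 180° − θ = 166.6422°

center=(-151.6755,-48.8258) T_A=(-153.7019,-30.1366) T_B=(-145.3862,-66.5412) sweep=166.6422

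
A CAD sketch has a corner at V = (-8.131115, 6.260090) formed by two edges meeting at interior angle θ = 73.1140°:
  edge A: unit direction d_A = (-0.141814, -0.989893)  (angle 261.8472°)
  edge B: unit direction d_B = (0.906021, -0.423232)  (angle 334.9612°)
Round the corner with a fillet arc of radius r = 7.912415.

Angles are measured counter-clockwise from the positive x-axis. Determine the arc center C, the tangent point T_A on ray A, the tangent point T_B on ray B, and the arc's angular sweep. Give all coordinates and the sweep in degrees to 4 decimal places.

center=(-1.8119,-5.4249) T_A=(-9.6444,-4.3029) T_B=(1.5369,1.7439) sweep=106.8860

bisector direction at 298.4042° = (0.475689,-0.879614)
center distance |VC| = r/sin(θ/2) = 7.912415/sin(36.5570°) = 13.284285
C = V + |VC|·bis = (-1.8119,-5.4249)
T_A = V + ((C−V)·d_A)·d_A = V + 10.6708·d_A = (-9.6444,-4.3029)
T_B = V + ((C−V)·d_B)·d_B = V + 10.6708·d_B = (1.5369,1.7439)
sweep = 180° − θ = 106.8860°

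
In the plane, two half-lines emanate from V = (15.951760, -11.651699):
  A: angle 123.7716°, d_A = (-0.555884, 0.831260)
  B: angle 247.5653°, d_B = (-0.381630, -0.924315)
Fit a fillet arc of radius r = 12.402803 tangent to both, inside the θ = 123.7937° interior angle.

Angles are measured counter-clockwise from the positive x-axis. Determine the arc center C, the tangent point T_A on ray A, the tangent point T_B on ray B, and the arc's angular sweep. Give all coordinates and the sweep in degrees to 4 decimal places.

bisector direction at 185.6685° = (-0.995110,-0.098772)
center distance |VC| = r/sin(θ/2) = 12.402803/sin(61.8969°) = 14.060525
C = V + |VC|·bis = (1.9600,-13.0405)
T_A = V + ((C−V)·d_A)·d_A = V + 6.6234·d_A = (12.2699,-6.1460)
T_B = V + ((C−V)·d_B)·d_B = V + 6.6234·d_B = (13.4241,-17.7738)
sweep = 180° − θ = 56.2063°

center=(1.9600,-13.0405) T_A=(12.2699,-6.1460) T_B=(13.4241,-17.7738) sweep=56.2063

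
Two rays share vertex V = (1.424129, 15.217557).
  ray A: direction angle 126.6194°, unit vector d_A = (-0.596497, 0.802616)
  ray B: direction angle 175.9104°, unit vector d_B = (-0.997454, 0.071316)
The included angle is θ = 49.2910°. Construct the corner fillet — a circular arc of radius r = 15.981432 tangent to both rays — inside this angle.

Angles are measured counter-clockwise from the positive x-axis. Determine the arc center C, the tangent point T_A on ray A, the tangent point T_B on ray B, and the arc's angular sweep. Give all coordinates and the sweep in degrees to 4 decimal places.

center=(-32.1808,33.6425) T_A=(-19.3539,43.1754) T_B=(-33.3205,17.7017) sweep=130.7090

bisector direction at 151.2649° = (-0.876852,0.480761)
center distance |VC| = r/sin(θ/2) = 15.981432/sin(24.6455°) = 38.324528
C = V + |VC|·bis = (-32.1808,33.6425)
T_A = V + ((C−V)·d_A)·d_A = V + 34.8334·d_A = (-19.3539,43.1754)
T_B = V + ((C−V)·d_B)·d_B = V + 34.8334·d_B = (-33.3205,17.7017)
sweep = 180° − θ = 130.7090°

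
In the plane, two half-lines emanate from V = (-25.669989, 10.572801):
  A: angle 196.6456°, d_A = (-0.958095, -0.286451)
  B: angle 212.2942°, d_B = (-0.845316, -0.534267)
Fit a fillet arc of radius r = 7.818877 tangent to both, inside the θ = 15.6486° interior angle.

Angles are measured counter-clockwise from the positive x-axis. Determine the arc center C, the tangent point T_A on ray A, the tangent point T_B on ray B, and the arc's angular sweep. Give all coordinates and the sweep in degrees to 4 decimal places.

center=(-77.9456,-13.2174) T_A=(-80.1853,-5.7262) T_B=(-73.7682,-19.8268) sweep=164.3514

bisector direction at 204.4699° = (-0.910179,-0.414215)
center distance |VC| = r/sin(θ/2) = 7.818877/sin(7.8243°) = 57.434413
C = V + |VC|·bis = (-77.9456,-13.2174)
T_A = V + ((C−V)·d_A)·d_A = V + 56.8997·d_A = (-80.1853,-5.7262)
T_B = V + ((C−V)·d_B)·d_B = V + 56.8997·d_B = (-73.7682,-19.8268)
sweep = 180° − θ = 164.3514°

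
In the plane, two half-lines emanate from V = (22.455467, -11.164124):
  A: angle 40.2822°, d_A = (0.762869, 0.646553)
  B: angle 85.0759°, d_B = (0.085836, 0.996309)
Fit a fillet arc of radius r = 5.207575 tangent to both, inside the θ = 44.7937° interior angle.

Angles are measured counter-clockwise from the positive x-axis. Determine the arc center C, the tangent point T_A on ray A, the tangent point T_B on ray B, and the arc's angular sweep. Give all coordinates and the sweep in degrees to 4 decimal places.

center=(28.7285,0.9787) T_A=(32.0955,-2.9940) T_B=(23.5401,1.4257) sweep=135.2063

bisector direction at 62.6791° = (0.458974,0.888449)
center distance |VC| = r/sin(θ/2) = 5.207575/sin(22.3969°) = 13.667475
C = V + |VC|·bis = (28.7285,0.9787)
T_A = V + ((C−V)·d_A)·d_A = V + 12.6365·d_A = (32.0955,-2.9940)
T_B = V + ((C−V)·d_B)·d_B = V + 12.6365·d_B = (23.5401,1.4257)
sweep = 180° − θ = 135.2063°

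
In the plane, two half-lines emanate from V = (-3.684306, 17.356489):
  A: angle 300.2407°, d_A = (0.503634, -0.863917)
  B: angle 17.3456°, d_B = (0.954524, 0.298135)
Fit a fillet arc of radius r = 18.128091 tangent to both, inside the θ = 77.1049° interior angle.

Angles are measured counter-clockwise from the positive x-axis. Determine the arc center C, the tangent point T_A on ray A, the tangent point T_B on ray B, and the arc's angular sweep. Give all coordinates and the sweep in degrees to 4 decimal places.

bisector direction at 338.7932° = (0.932281,-0.361736)
center distance |VC| = r/sin(θ/2) = 18.128091/sin(38.5525°) = 29.087284
C = V + |VC|·bis = (23.4332,6.8346)
T_A = V + ((C−V)·d_A)·d_A = V + 22.7474·d_A = (7.7720,-2.2953)
T_B = V + ((C−V)·d_B)·d_B = V + 22.7474·d_B = (18.0286,24.1383)
sweep = 180° − θ = 102.8951°

center=(23.4332,6.8346) T_A=(7.7720,-2.2953) T_B=(18.0286,24.1383) sweep=102.8951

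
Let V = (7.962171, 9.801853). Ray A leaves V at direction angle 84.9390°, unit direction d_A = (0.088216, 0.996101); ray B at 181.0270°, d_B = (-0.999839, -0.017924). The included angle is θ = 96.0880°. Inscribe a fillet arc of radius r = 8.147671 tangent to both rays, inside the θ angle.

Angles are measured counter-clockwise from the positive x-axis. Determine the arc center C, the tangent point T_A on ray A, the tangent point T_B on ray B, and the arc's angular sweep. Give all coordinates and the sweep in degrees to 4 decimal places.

center=(0.4924,17.8169) T_A=(8.6083,17.0982) T_B=(0.6385,9.6706) sweep=83.9120

bisector direction at 132.9830° = (-0.681781,0.731556)
center distance |VC| = r/sin(θ/2) = 8.147671/sin(48.0440°) = 10.956200
C = V + |VC|·bis = (0.4924,17.8169)
T_A = V + ((C−V)·d_A)·d_A = V + 7.3249·d_A = (8.6083,17.0982)
T_B = V + ((C−V)·d_B)·d_B = V + 7.3249·d_B = (0.6385,9.6706)
sweep = 180° − θ = 83.9120°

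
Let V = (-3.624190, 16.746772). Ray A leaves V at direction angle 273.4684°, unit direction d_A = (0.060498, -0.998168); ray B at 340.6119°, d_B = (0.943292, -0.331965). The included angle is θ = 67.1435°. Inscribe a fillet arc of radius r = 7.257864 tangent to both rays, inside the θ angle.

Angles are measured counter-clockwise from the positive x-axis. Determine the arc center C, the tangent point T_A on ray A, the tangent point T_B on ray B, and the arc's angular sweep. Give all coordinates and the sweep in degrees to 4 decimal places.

bisector direction at 307.0401° = (0.602375,-0.798214)
center distance |VC| = r/sin(θ/2) = 7.257864/sin(33.5718°) = 13.124984
C = V + |VC|·bis = (4.2820,6.2702)
T_A = V + ((C−V)·d_A)·d_A = V + 10.9357·d_A = (-2.9626,5.8311)
T_B = V + ((C−V)·d_B)·d_B = V + 10.9357·d_B = (6.6913,13.1165)
sweep = 180° − θ = 112.8565°

center=(4.2820,6.2702) T_A=(-2.9626,5.8311) T_B=(6.6913,13.1165) sweep=112.8565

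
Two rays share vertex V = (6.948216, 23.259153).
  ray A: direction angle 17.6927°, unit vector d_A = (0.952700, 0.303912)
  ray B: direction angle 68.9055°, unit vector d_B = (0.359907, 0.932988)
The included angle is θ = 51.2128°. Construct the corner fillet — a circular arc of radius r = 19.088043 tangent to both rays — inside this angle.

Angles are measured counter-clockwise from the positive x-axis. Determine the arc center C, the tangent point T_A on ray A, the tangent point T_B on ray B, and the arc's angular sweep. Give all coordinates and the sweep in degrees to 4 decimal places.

bisector direction at 43.2991° = (0.727784,0.685807)
center distance |VC| = r/sin(θ/2) = 19.088043/sin(25.6064°) = 44.166219
C = V + |VC|·bis = (39.0917,53.5487)
T_A = V + ((C−V)·d_A)·d_A = V + 39.8284·d_A = (44.8927,35.3635)
T_B = V + ((C−V)·d_B)·d_B = V + 39.8284·d_B = (21.2827,60.4186)
sweep = 180° − θ = 128.7872°

center=(39.0917,53.5487) T_A=(44.8927,35.3635) T_B=(21.2827,60.4186) sweep=128.7872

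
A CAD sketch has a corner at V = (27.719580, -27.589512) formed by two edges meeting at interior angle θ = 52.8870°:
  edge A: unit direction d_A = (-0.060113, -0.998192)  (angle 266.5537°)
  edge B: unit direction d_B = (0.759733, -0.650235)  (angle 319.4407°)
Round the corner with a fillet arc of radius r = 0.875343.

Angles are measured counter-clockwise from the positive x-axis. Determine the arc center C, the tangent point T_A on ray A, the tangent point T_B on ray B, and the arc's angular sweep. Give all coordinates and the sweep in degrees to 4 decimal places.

center=(28.4875,-29.3990) T_A=(27.6138,-29.3463) T_B=(29.0567,-28.7339) sweep=127.1130

bisector direction at 292.9972° = (0.390686,-0.920524)
center distance |VC| = r/sin(θ/2) = 0.875343/sin(26.4435°) = 1.965671
C = V + |VC|·bis = (28.4875,-29.3990)
T_A = V + ((C−V)·d_A)·d_A = V + 1.7600·d_A = (27.6138,-29.3463)
T_B = V + ((C−V)·d_B)·d_B = V + 1.7600·d_B = (29.0567,-28.7339)
sweep = 180° − θ = 127.1130°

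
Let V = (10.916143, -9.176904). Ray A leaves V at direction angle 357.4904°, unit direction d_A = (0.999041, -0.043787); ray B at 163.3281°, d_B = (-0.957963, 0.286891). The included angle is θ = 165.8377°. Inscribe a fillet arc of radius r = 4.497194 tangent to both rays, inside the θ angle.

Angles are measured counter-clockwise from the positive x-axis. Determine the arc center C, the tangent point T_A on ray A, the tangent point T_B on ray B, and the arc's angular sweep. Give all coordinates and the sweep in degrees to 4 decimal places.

bisector direction at 80.4093° = (0.166610,0.986023)
center distance |VC| = r/sin(θ/2) = 4.497194/sin(82.9189°) = 4.531760
C = V + |VC|·bis = (11.6712,-4.7085)
T_A = V + ((C−V)·d_A)·d_A = V + 0.5587·d_A = (11.4743,-9.2014)
T_B = V + ((C−V)·d_B)·d_B = V + 0.5587·d_B = (10.3810,-9.0166)
sweep = 180° − θ = 14.1623°

center=(11.6712,-4.7085) T_A=(11.4743,-9.2014) T_B=(10.3810,-9.0166) sweep=14.1623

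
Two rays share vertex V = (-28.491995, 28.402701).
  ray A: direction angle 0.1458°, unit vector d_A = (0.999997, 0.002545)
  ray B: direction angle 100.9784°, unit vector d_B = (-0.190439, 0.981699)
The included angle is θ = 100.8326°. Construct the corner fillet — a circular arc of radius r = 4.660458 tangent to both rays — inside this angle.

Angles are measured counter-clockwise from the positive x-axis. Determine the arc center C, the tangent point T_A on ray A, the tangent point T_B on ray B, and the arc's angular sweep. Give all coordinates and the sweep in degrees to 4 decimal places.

bisector direction at 50.5621° = (0.635242,0.772314)
center distance |VC| = r/sin(θ/2) = 4.660458/sin(50.4163°) = 6.047088
C = V + |VC|·bis = (-24.6506,33.0729)
T_A = V + ((C−V)·d_A)·d_A = V + 3.8532·d_A = (-24.6388,28.4125)
T_B = V + ((C−V)·d_B)·d_B = V + 3.8532·d_B = (-29.2258,32.1854)
sweep = 180° − θ = 79.1674°

center=(-24.6506,33.0729) T_A=(-24.6388,28.4125) T_B=(-29.2258,32.1854) sweep=79.1674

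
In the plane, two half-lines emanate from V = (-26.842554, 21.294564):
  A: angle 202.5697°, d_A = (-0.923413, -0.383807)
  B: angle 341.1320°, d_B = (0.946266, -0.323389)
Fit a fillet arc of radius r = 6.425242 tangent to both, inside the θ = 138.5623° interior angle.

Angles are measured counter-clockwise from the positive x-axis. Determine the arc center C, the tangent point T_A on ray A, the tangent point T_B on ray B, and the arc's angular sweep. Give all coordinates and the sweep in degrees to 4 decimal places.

bisector direction at 271.8508° = (0.032298,-0.999478)
center distance |VC| = r/sin(θ/2) = 6.425242/sin(69.2811°) = 6.869509
C = V + |VC|·bis = (-26.6207,14.4286)
T_A = V + ((C−V)·d_A)·d_A = V + 2.4303·d_A = (-29.0867,20.3618)
T_B = V + ((C−V)·d_B)·d_B = V + 2.4303·d_B = (-24.5428,20.5086)
sweep = 180° − θ = 41.4377°

center=(-26.6207,14.4286) T_A=(-29.0867,20.3618) T_B=(-24.5428,20.5086) sweep=41.4377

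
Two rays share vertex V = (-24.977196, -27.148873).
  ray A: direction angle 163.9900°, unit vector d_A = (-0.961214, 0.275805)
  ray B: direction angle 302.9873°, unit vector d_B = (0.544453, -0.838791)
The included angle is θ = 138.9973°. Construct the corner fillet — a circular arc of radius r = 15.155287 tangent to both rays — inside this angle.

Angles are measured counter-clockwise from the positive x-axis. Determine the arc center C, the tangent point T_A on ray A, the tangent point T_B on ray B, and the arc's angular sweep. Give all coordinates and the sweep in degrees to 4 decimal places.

bisector direction at 233.4886° = (-0.594982,-0.803739)
center distance |VC| = r/sin(θ/2) = 15.155287/sin(69.4986°) = 16.180069
C = V + |VC|·bis = (-34.6040,-40.1534)
T_A = V + ((C−V)·d_A)·d_A = V + 5.6667·d_A = (-30.4241,-25.5860)
T_B = V + ((C−V)·d_B)·d_B = V + 5.6667·d_B = (-21.8919,-31.9021)
sweep = 180° − θ = 41.0027°

center=(-34.6040,-40.1534) T_A=(-30.4241,-25.5860) T_B=(-21.8919,-31.9021) sweep=41.0027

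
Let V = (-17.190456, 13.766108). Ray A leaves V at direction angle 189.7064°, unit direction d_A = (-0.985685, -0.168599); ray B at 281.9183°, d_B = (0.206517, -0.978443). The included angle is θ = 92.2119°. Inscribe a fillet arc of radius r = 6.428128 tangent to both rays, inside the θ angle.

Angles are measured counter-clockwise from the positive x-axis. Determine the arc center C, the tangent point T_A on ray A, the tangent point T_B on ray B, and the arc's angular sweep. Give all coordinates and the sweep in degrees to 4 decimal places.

center=(-22.2028,6.3873) T_A=(-23.2866,12.7234) T_B=(-15.9132,7.7148) sweep=87.7881

bisector direction at 235.8124° = (-0.561905,-0.827202)
center distance |VC| = r/sin(θ/2) = 6.428128/sin(46.1059°) = 8.920236
C = V + |VC|·bis = (-22.2028,6.3873)
T_A = V + ((C−V)·d_A)·d_A = V + 6.1846·d_A = (-23.2866,12.7234)
T_B = V + ((C−V)·d_B)·d_B = V + 6.1846·d_B = (-15.9132,7.7148)
sweep = 180° − θ = 87.7881°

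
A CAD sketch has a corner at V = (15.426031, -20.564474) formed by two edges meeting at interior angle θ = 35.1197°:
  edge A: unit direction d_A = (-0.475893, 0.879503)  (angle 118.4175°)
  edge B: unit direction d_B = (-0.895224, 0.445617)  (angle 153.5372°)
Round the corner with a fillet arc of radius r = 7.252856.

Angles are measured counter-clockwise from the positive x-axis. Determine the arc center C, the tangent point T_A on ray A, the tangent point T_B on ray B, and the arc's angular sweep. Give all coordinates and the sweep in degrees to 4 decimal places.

center=(-1.8602,-3.8582) T_A=(4.5188,-0.4066) T_B=(-5.0922,-10.3511) sweep=144.8803

bisector direction at 135.9774° = (-0.719065,0.694943)
center distance |VC| = r/sin(θ/2) = 7.252856/sin(17.5599°) = 24.039811
C = V + |VC|·bis = (-1.8602,-3.8582)
T_A = V + ((C−V)·d_A)·d_A = V + 22.9196·d_A = (4.5188,-0.4066)
T_B = V + ((C−V)·d_B)·d_B = V + 22.9196·d_B = (-5.0922,-10.3511)
sweep = 180° − θ = 144.8803°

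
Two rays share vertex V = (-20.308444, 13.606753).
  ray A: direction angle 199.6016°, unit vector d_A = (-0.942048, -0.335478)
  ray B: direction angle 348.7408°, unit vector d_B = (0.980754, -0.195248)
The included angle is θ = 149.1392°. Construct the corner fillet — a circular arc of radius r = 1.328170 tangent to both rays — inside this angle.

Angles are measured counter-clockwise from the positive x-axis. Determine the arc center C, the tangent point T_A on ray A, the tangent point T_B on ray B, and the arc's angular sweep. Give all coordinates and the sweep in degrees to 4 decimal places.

bisector direction at 274.1712° = (0.072737,-0.997351)
center distance |VC| = r/sin(θ/2) = 1.328170/sin(74.5696°) = 1.377835
C = V + |VC|·bis = (-20.2082,12.2326)
T_A = V + ((C−V)·d_A)·d_A = V + 0.3666·d_A = (-20.6538,13.4838)
T_B = V + ((C−V)·d_B)·d_B = V + 0.3666·d_B = (-19.9489,13.5352)
sweep = 180° − θ = 30.8608°

center=(-20.2082,12.2326) T_A=(-20.6538,13.4838) T_B=(-19.9489,13.5352) sweep=30.8608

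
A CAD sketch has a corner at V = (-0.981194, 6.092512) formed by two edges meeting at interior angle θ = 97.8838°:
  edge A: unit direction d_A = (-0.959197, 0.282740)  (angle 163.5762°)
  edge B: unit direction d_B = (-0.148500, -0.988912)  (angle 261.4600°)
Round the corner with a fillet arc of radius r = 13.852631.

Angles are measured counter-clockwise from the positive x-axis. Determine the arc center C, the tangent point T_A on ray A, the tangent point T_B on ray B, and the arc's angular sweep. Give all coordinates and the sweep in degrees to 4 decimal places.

center=(-16.4721,-3.7832) T_A=(-12.5554,9.5042) T_B=(-2.7731,-5.8403) sweep=82.1162

bisector direction at 212.5181° = (-0.843222,-0.537566)
center distance |VC| = r/sin(θ/2) = 13.852631/sin(48.9419°) = 18.371119
C = V + |VC|·bis = (-16.4721,-3.7832)
T_A = V + ((C−V)·d_A)·d_A = V + 12.0666·d_A = (-12.5554,9.5042)
T_B = V + ((C−V)·d_B)·d_B = V + 12.0666·d_B = (-2.7731,-5.8403)
sweep = 180° − θ = 82.1162°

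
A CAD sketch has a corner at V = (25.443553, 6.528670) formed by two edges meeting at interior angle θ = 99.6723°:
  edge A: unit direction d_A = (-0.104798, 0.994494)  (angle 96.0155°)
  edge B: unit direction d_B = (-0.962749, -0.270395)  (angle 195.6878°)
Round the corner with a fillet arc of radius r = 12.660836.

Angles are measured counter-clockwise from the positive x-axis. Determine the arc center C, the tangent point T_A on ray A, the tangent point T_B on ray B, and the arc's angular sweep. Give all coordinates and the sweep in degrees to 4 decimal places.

center=(11.7326,15.8286) T_A=(24.3237,17.1554) T_B=(15.1560,3.6393) sweep=80.3277

bisector direction at 145.8517° = (-0.827587,0.561338)
center distance |VC| = r/sin(θ/2) = 12.660836/sin(49.8362°) = 16.567370
C = V + |VC|·bis = (11.7326,15.8286)
T_A = V + ((C−V)·d_A)·d_A = V + 10.6856·d_A = (24.3237,17.1554)
T_B = V + ((C−V)·d_B)·d_B = V + 10.6856·d_B = (15.1560,3.6393)
sweep = 180° − θ = 80.3277°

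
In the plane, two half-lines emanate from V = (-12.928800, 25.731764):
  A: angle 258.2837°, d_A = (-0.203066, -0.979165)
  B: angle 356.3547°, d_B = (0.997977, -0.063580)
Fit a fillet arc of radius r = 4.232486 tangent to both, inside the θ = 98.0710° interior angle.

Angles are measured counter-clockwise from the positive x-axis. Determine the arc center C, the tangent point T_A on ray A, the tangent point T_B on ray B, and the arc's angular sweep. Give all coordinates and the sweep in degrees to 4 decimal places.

bisector direction at 307.3192° = (0.606255,-0.795270)
center distance |VC| = r/sin(θ/2) = 4.232486/sin(49.0355°) = 5.605081
C = V + |VC|·bis = (-9.5307,21.2742)
T_A = V + ((C−V)·d_A)·d_A = V + 3.6746·d_A = (-13.6750,22.1337)
T_B = V + ((C−V)·d_B)·d_B = V + 3.6746·d_B = (-9.2616,25.4981)
sweep = 180° − θ = 81.9290°

center=(-9.5307,21.2742) T_A=(-13.6750,22.1337) T_B=(-9.2616,25.4981) sweep=81.9290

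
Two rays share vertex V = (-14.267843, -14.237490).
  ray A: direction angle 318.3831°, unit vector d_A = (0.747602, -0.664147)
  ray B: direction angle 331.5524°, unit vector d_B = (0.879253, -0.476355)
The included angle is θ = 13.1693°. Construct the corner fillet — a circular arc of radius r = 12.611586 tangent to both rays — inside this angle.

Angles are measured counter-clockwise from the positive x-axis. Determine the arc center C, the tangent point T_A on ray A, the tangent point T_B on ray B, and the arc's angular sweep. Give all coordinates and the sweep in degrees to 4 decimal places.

center=(75.7875,-77.3705) T_A=(67.4115,-86.7989) T_B=(81.7951,-66.2817) sweep=166.8307

bisector direction at 324.9678° = (0.818829,-0.574037)
center distance |VC| = r/sin(θ/2) = 12.611586/sin(6.5846°) = 109.980592
C = V + |VC|·bis = (75.7875,-77.3705)
T_A = V + ((C−V)·d_A)·d_A = V + 109.2551·d_A = (67.4115,-86.7989)
T_B = V + ((C−V)·d_B)·d_B = V + 109.2551·d_B = (81.7951,-66.2817)
sweep = 180° − θ = 166.8307°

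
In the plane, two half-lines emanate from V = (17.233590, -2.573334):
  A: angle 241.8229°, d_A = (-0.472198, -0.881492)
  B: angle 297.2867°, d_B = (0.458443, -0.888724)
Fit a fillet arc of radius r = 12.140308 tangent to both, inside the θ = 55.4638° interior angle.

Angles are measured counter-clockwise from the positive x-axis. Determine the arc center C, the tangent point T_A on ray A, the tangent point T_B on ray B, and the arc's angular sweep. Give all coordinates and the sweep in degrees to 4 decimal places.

center=(17.0309,-28.6619) T_A=(6.3293,-22.9293) T_B=(27.8203,-23.0963) sweep=124.5362

bisector direction at 269.5548° = (-0.007770,-0.999970)
center distance |VC| = r/sin(θ/2) = 12.140308/sin(27.7319°) = 26.089398
C = V + |VC|·bis = (17.0309,-28.6619)
T_A = V + ((C−V)·d_A)·d_A = V + 23.0926·d_A = (6.3293,-22.9293)
T_B = V + ((C−V)·d_B)·d_B = V + 23.0926·d_B = (27.8203,-23.0963)
sweep = 180° − θ = 124.5362°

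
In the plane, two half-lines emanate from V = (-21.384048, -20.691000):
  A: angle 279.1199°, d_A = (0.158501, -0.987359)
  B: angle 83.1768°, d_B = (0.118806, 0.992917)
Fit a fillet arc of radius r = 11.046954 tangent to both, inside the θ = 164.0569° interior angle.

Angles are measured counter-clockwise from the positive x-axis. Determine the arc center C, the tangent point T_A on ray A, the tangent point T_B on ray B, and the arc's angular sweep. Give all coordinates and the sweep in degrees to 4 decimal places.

center=(-10.2315,-20.4674) T_A=(-21.1389,-22.2184) T_B=(-21.2003,-19.1550) sweep=15.9431

bisector direction at 1.1483° = (0.999799,0.020041)
center distance |VC| = r/sin(θ/2) = 11.046954/sin(82.0285°) = 11.154742
C = V + |VC|·bis = (-10.2315,-20.4674)
T_A = V + ((C−V)·d_A)·d_A = V + 1.5470·d_A = (-21.1389,-22.2184)
T_B = V + ((C−V)·d_B)·d_B = V + 1.5470·d_B = (-21.2003,-19.1550)
sweep = 180° − θ = 15.9431°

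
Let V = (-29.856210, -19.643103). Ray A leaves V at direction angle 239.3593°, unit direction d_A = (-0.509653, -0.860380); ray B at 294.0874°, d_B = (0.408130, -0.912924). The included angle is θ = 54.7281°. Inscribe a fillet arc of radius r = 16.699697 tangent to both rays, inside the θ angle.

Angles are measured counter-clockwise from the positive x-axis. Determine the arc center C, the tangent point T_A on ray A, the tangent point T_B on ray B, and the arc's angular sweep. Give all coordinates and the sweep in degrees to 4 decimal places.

center=(-31.9328,-55.9156) T_A=(-46.3009,-47.4046) T_B=(-16.6873,-49.1000) sweep=125.2719

bisector direction at 266.7234° = (-0.057157,-0.998365)
center distance |VC| = r/sin(θ/2) = 16.699697/sin(27.3640°) = 36.331914
C = V + |VC|·bis = (-31.9328,-55.9156)
T_A = V + ((C−V)·d_A)·d_A = V + 32.2665·d_A = (-46.3009,-47.4046)
T_B = V + ((C−V)·d_B)·d_B = V + 32.2665·d_B = (-16.6873,-49.1000)
sweep = 180° − θ = 125.2719°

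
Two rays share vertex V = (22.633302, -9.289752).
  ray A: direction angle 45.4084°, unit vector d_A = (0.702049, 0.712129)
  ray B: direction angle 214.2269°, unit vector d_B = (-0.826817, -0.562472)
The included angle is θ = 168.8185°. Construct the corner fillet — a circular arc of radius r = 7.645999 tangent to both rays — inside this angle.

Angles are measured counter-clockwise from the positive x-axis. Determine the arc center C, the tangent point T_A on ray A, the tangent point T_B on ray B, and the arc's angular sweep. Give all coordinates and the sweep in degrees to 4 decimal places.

bisector direction at 129.8177° = (-0.640346,0.768086)
center distance |VC| = r/sin(θ/2) = 7.645999/sin(84.4093°) = 7.682544
C = V + |VC|·bis = (17.7138,-3.3889)
T_A = V + ((C−V)·d_A)·d_A = V + 0.7485·d_A = (23.1588,-8.7568)
T_B = V + ((C−V)·d_B)·d_B = V + 0.7485·d_B = (22.0145,-9.7107)
sweep = 180° − θ = 11.1815°

center=(17.7138,-3.3889) T_A=(23.1588,-8.7568) T_B=(22.0145,-9.7107) sweep=11.1815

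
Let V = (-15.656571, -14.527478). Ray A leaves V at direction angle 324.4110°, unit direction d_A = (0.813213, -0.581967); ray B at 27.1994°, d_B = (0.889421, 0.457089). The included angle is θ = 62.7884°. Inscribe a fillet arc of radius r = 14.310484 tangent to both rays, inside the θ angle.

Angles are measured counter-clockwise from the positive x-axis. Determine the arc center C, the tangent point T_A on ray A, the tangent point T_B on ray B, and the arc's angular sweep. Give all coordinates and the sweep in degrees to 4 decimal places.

bisector direction at 355.8052° = (0.997321,-0.073148)
center distance |VC| = r/sin(θ/2) = 14.310484/sin(31.3942°) = 27.471388
C = V + |VC|·bis = (11.7412,-16.5369)
T_A = V + ((C−V)·d_A)·d_A = V + 23.4497·d_A = (3.4130,-28.1744)
T_B = V + ((C−V)·d_B)·d_B = V + 23.4497·d_B = (5.2001,-3.8089)
sweep = 180° − θ = 117.2116°

center=(11.7412,-16.5369) T_A=(3.4130,-28.1744) T_B=(5.2001,-3.8089) sweep=117.2116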